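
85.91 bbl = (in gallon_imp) 3004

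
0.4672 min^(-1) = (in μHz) 7787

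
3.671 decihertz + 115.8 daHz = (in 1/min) 6.95e+04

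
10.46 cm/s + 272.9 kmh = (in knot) 147.6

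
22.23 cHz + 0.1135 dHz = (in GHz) 2.337e-10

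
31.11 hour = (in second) 1.12e+05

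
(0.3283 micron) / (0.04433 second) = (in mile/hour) 1.657e-05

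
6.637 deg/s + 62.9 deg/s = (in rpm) 11.59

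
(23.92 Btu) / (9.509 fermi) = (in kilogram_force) 2.706e+17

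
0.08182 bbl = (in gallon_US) 3.436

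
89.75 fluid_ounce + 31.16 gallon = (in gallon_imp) 26.53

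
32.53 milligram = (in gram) 0.03253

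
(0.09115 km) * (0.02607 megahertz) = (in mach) 6979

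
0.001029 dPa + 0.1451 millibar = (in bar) 0.0001451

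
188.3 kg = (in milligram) 1.883e+08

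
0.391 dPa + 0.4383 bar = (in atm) 0.4326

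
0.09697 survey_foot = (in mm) 29.56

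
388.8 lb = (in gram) 1.764e+05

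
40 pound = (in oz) 640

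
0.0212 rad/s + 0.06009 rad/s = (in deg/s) 4.658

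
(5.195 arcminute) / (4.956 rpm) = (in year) 9.233e-11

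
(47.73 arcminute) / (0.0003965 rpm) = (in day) 0.00387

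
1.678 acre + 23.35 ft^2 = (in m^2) 6793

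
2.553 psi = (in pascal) 1.76e+04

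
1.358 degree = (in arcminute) 81.48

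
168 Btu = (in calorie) 4.236e+04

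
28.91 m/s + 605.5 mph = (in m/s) 299.6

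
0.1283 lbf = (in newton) 0.5707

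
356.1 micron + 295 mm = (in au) 1.974e-12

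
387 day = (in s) 3.344e+07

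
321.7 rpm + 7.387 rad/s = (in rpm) 392.2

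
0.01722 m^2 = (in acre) 4.255e-06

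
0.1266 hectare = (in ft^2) 1.363e+04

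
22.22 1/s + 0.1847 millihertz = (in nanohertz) 2.222e+10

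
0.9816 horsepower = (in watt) 732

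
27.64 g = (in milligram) 2.764e+04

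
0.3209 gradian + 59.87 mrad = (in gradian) 4.132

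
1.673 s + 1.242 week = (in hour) 208.7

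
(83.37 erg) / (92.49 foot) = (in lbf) 6.648e-08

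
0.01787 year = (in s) 5.635e+05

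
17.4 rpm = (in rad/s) 1.822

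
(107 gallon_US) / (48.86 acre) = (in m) 2.048e-06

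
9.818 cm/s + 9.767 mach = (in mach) 9.767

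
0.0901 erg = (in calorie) 2.153e-09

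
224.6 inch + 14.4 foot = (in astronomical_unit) 6.747e-11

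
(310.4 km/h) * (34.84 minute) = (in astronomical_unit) 1.205e-06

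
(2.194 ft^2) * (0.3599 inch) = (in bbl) 0.01172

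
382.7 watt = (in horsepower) 0.5132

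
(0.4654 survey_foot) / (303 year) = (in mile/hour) 3.321e-11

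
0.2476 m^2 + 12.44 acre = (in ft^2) 5.419e+05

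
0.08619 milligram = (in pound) 1.9e-07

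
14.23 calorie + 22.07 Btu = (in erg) 2.334e+11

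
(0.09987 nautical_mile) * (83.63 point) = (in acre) 0.001348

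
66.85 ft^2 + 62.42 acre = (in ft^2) 2.719e+06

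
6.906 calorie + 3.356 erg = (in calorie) 6.906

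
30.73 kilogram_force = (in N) 301.4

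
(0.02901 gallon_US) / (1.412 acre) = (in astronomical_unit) 1.285e-19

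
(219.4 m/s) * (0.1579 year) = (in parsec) 3.541e-08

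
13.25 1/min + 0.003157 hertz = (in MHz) 2.24e-07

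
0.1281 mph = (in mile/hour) 0.1281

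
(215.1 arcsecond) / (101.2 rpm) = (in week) 1.627e-10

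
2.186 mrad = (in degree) 0.1252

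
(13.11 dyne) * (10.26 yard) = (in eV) 7.677e+15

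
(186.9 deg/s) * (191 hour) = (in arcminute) 7.711e+09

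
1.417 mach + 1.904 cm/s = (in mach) 1.417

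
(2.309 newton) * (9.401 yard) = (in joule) 19.85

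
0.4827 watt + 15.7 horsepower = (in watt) 1.171e+04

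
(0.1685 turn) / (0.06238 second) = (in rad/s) 16.97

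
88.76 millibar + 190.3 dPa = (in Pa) 8895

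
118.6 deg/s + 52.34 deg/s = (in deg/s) 170.9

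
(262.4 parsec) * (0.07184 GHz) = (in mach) 1.708e+24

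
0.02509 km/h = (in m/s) 0.006969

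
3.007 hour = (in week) 0.0179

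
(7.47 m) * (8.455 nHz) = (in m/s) 6.316e-08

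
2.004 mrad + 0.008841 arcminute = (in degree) 0.115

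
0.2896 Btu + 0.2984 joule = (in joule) 305.8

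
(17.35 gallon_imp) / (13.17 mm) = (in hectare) 0.0005989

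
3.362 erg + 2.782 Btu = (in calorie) 701.5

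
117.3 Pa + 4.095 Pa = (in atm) 0.001198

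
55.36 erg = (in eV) 3.455e+13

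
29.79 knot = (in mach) 0.04501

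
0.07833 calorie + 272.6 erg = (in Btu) 0.0003107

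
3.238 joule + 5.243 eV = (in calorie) 0.7739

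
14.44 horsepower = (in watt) 1.077e+04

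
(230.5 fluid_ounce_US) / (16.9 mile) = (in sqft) 2.698e-06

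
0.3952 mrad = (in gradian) 0.02516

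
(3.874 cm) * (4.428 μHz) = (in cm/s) 1.715e-05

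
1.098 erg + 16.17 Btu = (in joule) 1.706e+04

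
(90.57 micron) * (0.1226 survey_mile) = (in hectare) 1.787e-06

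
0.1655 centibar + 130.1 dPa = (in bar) 0.001785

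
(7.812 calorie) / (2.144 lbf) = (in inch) 134.9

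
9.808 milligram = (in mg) 9.808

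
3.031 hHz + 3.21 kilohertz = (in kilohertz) 3.513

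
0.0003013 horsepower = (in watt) 0.2247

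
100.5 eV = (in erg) 1.61e-10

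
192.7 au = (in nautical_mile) 1.557e+10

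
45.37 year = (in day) 1.656e+04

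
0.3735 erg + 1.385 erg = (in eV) 1.098e+12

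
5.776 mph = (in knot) 5.019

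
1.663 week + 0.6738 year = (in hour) 6182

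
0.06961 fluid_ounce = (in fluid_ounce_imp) 0.07245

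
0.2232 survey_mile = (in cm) 3.592e+04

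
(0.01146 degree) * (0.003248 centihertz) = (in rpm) 6.204e-08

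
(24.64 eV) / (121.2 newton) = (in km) 3.257e-23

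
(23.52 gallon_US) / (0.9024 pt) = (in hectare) 0.02797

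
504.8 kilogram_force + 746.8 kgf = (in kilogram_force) 1252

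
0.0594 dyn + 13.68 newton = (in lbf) 3.075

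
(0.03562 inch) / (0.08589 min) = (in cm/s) 0.01756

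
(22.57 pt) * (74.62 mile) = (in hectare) 0.09562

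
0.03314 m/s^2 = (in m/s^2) 0.03314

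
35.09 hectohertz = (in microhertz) 3.509e+09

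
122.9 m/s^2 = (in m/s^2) 122.9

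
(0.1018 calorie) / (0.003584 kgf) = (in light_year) 1.281e-15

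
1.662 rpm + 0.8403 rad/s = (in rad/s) 1.014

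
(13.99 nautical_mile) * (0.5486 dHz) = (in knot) 2763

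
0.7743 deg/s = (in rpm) 0.129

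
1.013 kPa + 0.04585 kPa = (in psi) 0.1536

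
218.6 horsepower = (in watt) 1.63e+05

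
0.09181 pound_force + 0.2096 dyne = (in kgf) 0.04164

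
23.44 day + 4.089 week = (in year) 0.1426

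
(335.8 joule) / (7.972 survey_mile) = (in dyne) 2617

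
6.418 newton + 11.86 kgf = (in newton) 122.7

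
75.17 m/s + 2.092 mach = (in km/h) 2835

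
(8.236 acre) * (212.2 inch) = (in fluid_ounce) 6.074e+09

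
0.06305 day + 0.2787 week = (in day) 2.014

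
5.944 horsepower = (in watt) 4432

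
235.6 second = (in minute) 3.927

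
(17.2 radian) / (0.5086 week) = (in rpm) 0.000534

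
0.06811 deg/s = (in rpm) 0.01135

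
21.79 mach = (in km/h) 2.671e+04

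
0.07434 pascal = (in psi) 1.078e-05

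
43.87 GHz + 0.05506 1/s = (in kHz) 4.387e+07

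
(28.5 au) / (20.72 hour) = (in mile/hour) 1.279e+08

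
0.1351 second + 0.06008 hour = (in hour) 0.06012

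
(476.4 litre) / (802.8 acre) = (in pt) 0.0004157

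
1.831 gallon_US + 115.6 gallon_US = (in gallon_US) 117.4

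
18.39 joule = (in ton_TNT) 4.395e-09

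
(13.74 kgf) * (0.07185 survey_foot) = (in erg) 2.951e+07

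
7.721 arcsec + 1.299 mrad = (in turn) 0.0002127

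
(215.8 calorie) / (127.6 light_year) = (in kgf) 7.627e-17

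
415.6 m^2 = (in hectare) 0.04156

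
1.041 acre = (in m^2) 4213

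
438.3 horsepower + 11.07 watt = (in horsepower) 438.3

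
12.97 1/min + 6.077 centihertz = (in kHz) 0.0002769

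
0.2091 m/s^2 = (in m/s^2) 0.2091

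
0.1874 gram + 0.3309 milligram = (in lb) 0.0004139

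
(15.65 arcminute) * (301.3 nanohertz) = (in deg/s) 7.859e-08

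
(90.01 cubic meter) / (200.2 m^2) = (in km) 0.0004496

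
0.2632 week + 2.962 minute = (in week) 0.2635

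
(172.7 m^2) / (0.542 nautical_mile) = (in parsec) 5.576e-18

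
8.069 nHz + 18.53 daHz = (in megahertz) 0.0001853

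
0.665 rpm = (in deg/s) 3.99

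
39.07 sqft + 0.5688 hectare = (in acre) 1.406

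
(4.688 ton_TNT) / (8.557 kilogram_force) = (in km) 2.337e+05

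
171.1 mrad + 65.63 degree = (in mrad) 1317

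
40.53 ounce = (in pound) 2.533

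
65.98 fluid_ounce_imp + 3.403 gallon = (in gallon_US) 3.898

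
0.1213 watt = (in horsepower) 0.0001627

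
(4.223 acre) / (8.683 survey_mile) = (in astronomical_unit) 8.175e-12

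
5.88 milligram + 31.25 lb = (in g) 1.417e+04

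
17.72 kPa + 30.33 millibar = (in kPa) 20.75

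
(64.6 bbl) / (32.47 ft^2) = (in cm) 340.5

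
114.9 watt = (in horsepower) 0.1541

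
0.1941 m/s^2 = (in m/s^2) 0.1941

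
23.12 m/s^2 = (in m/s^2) 23.12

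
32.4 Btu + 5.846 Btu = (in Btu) 38.25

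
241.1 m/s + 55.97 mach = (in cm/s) 1.93e+06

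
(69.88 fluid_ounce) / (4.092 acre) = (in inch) 4.913e-06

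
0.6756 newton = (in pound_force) 0.1519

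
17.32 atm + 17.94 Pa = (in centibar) 1755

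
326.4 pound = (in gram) 1.481e+05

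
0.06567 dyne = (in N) 6.567e-07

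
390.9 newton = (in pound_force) 87.88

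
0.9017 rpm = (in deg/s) 5.41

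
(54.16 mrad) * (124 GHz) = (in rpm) 6.413e+10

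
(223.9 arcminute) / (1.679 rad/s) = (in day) 4.49e-07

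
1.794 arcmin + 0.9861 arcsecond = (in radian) 0.0005266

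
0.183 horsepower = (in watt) 136.5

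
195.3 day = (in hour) 4687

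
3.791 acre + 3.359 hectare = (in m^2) 4.893e+04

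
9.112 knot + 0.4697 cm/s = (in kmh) 16.89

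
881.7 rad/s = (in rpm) 8420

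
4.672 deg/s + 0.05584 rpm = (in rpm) 0.8345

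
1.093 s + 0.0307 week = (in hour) 5.158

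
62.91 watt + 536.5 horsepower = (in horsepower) 536.6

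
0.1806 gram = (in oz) 0.00637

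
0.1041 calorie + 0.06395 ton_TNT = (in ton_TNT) 0.06395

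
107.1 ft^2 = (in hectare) 0.000995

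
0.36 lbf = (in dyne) 1.601e+05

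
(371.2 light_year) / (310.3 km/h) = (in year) 1.292e+09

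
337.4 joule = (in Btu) 0.3198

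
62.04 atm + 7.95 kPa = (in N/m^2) 6.294e+06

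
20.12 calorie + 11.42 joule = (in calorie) 22.85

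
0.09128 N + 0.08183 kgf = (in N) 0.8938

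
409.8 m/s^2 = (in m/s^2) 409.8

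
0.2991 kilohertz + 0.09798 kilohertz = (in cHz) 3.971e+04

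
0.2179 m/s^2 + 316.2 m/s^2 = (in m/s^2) 316.4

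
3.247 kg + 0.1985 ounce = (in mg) 3.253e+06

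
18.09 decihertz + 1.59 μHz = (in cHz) 180.9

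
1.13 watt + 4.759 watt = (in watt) 5.889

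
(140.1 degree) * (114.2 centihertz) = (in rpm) 26.67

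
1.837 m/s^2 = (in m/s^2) 1.837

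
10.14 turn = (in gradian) 4056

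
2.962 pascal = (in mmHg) 0.02222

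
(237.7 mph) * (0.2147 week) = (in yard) 1.509e+07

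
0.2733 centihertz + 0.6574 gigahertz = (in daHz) 6.574e+07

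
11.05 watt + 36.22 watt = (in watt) 47.27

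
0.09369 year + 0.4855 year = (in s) 1.827e+07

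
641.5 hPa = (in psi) 9.304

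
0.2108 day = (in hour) 5.059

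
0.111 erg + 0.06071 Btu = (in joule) 64.05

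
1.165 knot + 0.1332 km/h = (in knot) 1.237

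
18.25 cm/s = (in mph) 0.4082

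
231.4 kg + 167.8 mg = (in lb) 510.2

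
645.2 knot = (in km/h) 1195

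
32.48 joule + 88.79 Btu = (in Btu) 88.82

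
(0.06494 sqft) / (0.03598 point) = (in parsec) 1.54e-14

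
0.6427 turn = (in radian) 4.038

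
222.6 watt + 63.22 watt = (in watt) 285.8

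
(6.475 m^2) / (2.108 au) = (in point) 5.82e-08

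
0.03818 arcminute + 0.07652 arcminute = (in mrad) 0.03336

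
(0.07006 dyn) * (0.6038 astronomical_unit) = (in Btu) 59.98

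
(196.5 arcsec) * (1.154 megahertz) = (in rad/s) 1099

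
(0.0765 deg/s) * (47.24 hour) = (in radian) 227.1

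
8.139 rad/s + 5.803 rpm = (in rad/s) 8.747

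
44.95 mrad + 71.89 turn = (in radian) 451.7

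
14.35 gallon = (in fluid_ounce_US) 1837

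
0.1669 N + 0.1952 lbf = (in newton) 1.035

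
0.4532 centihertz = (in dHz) 0.04532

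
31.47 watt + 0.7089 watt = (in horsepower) 0.04315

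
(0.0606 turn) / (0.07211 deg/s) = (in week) 0.0005002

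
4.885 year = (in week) 254.7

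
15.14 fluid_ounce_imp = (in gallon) 0.1136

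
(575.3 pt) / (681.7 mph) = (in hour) 1.85e-07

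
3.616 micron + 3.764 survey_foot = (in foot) 3.764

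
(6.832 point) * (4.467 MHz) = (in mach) 31.62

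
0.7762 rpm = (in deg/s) 4.657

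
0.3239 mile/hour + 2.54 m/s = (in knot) 5.219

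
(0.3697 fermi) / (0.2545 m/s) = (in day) 1.681e-20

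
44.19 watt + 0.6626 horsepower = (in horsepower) 0.7219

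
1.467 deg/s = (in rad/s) 0.0256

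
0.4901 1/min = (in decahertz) 0.0008168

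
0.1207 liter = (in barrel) 0.0007592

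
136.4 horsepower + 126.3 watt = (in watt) 1.018e+05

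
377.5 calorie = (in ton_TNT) 3.775e-07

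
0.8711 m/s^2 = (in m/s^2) 0.8711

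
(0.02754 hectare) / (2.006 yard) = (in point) 4.256e+05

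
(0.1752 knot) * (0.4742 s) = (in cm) 4.274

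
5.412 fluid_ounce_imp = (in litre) 0.1538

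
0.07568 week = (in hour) 12.71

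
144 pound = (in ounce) 2304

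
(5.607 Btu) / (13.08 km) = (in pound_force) 0.1017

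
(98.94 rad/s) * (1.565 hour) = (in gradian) 3.549e+07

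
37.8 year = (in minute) 1.987e+07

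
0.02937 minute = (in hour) 0.0004895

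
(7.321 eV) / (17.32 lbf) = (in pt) 4.316e-17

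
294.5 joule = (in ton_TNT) 7.039e-08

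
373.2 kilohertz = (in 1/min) 2.239e+07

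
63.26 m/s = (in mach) 0.1858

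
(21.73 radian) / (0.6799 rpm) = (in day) 0.003532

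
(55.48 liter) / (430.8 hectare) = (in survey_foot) 4.225e-08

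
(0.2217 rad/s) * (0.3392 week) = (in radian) 4.548e+04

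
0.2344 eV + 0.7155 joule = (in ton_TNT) 1.71e-10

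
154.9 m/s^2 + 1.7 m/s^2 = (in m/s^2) 156.6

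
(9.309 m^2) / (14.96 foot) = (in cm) 204.2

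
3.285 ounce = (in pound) 0.2053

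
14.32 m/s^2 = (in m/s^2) 14.32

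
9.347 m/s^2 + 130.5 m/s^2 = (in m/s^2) 139.8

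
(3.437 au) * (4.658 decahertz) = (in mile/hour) 5.357e+13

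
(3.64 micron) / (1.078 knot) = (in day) 7.597e-11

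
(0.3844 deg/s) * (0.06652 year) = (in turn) 2240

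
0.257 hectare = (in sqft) 2.766e+04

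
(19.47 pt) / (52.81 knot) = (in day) 2.926e-09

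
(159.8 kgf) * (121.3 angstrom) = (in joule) 1.901e-05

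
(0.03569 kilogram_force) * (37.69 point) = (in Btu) 4.411e-06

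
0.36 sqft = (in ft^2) 0.36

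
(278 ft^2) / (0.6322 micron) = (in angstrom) 4.085e+17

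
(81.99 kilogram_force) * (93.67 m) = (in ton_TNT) 1.8e-05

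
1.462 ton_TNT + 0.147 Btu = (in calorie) 1.462e+09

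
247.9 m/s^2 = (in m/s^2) 247.9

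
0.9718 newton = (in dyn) 9.718e+04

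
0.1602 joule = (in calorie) 0.03829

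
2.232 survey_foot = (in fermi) 6.803e+14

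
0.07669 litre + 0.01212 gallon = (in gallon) 0.03238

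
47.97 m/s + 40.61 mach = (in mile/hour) 3.104e+04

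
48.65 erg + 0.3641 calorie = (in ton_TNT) 3.641e-10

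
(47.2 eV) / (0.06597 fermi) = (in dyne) 1.146e+04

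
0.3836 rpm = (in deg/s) 2.302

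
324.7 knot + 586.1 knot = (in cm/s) 4.686e+04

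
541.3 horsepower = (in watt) 4.036e+05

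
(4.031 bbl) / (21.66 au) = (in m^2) 1.978e-13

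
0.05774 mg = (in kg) 5.774e-08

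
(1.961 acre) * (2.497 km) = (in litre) 1.982e+10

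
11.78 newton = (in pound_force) 2.648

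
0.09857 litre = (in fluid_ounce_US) 3.333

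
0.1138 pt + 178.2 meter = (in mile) 0.1107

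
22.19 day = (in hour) 532.6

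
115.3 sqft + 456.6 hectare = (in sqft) 4.915e+07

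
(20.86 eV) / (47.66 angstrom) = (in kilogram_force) 7.151e-11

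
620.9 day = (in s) 5.365e+07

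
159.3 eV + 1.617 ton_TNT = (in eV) 4.223e+28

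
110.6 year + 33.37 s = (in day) 4.037e+04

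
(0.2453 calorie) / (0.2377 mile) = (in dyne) 268.3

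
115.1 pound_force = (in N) 512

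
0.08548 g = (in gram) 0.08548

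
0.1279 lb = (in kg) 0.05801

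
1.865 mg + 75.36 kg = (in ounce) 2658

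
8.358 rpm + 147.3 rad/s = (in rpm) 1415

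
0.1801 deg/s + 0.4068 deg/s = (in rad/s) 0.01024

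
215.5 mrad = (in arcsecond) 4.445e+04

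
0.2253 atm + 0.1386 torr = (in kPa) 22.85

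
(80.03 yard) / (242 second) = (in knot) 0.5878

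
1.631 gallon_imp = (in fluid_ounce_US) 250.7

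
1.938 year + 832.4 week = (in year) 17.9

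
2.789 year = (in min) 1.466e+06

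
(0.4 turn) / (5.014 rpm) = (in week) 7.914e-06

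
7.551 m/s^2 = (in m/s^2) 7.551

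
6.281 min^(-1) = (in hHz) 0.001047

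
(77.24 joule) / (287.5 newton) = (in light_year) 2.84e-17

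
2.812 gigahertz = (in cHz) 2.812e+11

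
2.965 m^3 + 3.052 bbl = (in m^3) 3.45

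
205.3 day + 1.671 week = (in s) 1.875e+07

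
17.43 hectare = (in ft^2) 1.876e+06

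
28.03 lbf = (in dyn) 1.247e+07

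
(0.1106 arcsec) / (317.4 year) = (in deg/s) 3.069e-15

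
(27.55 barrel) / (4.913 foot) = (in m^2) 2.925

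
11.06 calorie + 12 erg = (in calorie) 11.06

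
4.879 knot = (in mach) 0.007371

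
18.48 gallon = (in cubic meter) 0.06995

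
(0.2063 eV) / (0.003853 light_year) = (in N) 9.067e-34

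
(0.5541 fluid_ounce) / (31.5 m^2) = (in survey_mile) 3.232e-10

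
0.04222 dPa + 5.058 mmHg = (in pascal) 674.3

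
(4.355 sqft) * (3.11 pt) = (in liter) 0.4439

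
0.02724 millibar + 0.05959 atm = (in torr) 45.31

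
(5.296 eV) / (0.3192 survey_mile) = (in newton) 1.652e-21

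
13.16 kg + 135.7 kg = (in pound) 328.2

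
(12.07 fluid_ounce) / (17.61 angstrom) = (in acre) 50.09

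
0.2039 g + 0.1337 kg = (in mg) 1.339e+05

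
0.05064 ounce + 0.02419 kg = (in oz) 0.9039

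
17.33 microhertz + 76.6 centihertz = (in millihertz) 766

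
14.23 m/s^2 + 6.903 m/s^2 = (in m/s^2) 21.13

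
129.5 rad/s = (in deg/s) 7420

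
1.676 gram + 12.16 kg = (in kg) 12.16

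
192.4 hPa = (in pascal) 1.924e+04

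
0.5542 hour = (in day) 0.02309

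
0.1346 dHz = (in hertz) 0.01346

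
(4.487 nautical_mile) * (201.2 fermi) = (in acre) 4.131e-13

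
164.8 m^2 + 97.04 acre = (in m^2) 3.929e+05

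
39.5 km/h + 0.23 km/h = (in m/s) 11.04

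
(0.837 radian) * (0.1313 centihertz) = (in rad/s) 0.001099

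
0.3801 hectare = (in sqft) 4.091e+04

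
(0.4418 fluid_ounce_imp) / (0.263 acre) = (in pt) 3.343e-05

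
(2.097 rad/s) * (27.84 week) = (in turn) 5.62e+06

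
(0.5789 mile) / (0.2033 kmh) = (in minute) 275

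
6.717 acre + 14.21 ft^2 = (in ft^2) 2.926e+05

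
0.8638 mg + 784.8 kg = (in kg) 784.8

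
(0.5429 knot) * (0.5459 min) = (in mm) 9148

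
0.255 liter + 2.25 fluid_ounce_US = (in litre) 0.3215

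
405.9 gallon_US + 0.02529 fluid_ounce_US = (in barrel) 9.664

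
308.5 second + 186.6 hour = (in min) 1.12e+04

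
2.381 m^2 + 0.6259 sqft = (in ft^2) 26.25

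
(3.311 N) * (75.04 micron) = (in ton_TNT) 5.938e-14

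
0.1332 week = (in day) 0.9324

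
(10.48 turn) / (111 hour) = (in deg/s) 0.009441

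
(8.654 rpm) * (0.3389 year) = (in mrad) 9.686e+09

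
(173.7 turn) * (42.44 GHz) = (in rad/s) 4.632e+13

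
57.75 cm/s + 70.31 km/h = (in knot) 39.09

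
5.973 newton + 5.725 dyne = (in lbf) 1.343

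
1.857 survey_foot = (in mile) 0.0003517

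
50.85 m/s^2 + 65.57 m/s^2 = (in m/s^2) 116.4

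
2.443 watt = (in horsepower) 0.003276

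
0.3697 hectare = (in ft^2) 3.979e+04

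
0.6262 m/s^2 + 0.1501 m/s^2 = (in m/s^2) 0.7763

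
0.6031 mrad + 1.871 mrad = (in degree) 0.1418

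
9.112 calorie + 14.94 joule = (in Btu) 0.0503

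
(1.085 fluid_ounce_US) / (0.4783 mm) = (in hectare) 6.709e-06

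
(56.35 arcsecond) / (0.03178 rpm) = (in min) 0.001368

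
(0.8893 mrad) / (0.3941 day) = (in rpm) 2.494e-07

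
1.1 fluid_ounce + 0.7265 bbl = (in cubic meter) 0.1155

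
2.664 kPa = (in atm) 0.02629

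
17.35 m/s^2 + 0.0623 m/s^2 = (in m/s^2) 17.41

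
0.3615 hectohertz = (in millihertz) 3.615e+04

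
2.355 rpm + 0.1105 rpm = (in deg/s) 14.79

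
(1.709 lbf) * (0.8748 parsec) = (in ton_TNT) 4.905e+07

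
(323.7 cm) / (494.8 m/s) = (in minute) 0.000109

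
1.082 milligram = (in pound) 2.385e-06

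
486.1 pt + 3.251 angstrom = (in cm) 17.15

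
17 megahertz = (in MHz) 17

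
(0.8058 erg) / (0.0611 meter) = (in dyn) 0.1319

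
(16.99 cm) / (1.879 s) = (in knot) 0.1758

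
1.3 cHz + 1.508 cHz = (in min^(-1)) 1.685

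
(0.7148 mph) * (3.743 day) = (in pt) 2.929e+08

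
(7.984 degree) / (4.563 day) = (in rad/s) 3.535e-07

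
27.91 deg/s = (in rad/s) 0.4871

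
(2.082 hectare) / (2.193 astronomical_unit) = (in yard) 6.94e-08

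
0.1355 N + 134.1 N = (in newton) 134.2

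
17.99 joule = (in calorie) 4.3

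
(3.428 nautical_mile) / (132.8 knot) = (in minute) 1.549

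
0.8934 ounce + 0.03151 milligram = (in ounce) 0.8934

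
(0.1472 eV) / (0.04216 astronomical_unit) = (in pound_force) 8.406e-31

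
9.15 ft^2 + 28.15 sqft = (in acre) 0.0008563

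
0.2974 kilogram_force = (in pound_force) 0.6557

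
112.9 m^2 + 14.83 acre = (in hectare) 6.013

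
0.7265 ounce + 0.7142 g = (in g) 21.31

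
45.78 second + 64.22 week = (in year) 1.232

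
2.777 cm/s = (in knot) 0.05398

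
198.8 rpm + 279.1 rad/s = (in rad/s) 299.9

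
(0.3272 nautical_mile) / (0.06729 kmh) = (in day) 0.3752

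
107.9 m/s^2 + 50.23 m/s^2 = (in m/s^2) 158.1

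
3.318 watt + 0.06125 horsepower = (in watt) 48.99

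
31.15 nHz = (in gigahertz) 3.115e-17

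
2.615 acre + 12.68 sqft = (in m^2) 1.058e+04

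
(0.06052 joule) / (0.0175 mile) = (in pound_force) 0.0004831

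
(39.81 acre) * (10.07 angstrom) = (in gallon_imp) 0.03569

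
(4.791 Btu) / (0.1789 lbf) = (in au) 4.246e-08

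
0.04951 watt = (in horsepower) 6.639e-05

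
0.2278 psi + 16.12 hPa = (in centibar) 3.183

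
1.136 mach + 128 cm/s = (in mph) 868.1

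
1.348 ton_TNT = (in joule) 5.64e+09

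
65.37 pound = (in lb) 65.37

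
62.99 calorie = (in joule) 263.6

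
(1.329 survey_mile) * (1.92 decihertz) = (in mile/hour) 918.6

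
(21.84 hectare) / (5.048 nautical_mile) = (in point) 6.622e+04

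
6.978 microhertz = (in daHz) 6.978e-07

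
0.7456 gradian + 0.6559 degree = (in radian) 0.02316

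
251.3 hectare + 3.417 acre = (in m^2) 2.527e+06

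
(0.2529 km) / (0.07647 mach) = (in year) 3.08e-07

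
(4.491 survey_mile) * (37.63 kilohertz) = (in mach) 7.987e+05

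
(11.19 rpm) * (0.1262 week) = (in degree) 5.125e+06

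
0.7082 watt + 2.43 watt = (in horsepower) 0.004208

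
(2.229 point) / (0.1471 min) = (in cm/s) 0.008909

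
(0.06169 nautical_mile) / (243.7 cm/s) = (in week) 7.752e-05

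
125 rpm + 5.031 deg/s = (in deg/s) 755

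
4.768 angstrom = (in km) 4.768e-13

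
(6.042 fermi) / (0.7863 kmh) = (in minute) 4.61e-16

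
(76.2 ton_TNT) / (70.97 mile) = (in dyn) 2.791e+11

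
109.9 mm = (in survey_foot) 0.3606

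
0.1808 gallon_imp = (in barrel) 0.00517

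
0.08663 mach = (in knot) 57.34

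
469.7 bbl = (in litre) 7.468e+04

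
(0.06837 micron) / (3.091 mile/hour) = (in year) 1.569e-15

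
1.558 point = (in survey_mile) 3.415e-07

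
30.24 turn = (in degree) 1.089e+04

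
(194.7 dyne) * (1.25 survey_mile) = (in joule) 3.917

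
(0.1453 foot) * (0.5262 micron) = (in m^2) 2.33e-08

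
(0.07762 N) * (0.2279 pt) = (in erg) 62.4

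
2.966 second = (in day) 3.433e-05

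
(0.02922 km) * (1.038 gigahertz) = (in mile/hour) 6.785e+10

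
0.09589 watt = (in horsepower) 0.0001286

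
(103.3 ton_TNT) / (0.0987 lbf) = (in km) 9.844e+08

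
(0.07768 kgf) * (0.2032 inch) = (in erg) 3.932e+04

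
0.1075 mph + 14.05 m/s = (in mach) 0.0414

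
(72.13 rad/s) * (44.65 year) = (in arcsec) 2.095e+16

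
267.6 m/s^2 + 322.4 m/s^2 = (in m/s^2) 590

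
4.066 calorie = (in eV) 1.062e+20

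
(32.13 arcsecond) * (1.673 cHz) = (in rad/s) 2.606e-06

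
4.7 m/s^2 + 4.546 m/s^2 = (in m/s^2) 9.246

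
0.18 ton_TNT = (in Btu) 7.138e+05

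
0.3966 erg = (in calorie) 9.479e-09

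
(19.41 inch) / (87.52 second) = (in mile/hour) 0.0126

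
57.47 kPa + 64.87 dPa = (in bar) 0.5748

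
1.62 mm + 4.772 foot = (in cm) 145.6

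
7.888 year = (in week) 411.3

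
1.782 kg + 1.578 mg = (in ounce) 62.86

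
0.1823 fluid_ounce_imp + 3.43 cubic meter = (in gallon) 906.1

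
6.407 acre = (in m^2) 2.593e+04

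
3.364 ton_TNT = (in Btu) 1.334e+07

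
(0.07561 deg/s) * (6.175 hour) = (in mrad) 2.934e+04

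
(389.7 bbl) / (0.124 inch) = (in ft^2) 2.117e+05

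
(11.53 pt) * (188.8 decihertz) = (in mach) 0.0002255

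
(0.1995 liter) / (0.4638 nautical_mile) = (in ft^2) 2.5e-06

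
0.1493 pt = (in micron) 52.67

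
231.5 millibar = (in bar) 0.2315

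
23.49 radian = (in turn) 3.739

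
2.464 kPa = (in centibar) 2.464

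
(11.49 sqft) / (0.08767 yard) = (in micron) 1.332e+07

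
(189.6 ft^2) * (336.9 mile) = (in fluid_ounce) 3.229e+11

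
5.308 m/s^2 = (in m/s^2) 5.308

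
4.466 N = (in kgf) 0.4554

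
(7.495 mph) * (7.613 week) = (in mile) 9586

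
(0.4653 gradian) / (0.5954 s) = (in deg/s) 0.7033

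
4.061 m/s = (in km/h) 14.62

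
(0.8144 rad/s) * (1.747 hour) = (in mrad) 5.122e+06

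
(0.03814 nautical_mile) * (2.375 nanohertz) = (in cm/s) 1.678e-05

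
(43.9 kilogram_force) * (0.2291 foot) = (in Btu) 0.02849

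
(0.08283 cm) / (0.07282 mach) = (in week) 5.523e-11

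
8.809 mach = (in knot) 5830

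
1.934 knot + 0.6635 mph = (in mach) 0.003793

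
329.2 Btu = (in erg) 3.473e+12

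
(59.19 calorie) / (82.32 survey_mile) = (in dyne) 186.9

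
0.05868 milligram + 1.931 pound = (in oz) 30.9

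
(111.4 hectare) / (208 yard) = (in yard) 6405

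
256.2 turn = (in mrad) 1.61e+06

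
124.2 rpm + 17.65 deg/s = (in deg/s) 762.8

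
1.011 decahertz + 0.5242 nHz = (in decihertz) 101.1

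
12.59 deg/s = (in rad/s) 0.2197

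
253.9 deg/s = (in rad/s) 4.431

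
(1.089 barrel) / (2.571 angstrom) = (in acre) 1.664e+05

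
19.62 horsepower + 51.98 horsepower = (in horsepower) 71.6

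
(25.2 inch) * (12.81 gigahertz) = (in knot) 1.594e+10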